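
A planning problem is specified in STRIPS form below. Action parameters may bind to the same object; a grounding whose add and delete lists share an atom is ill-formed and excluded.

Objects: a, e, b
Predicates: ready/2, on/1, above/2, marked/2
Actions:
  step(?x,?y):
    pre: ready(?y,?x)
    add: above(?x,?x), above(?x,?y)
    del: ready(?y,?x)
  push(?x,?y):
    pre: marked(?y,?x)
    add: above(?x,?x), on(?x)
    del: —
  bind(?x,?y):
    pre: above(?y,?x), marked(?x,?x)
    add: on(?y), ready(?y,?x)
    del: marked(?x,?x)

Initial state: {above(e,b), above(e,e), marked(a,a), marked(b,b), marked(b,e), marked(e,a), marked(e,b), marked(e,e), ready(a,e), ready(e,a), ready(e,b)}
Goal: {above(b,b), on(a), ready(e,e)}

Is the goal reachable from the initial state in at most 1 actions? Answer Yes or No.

No

1. step(b,e)  →  {above(b,b), above(b,e), above(e,b), above(e,e), marked(a,a), marked(b,b), marked(b,e), marked(e,a), marked(e,b), marked(e,e), ready(a,e), ready(e,a)}
2. push(a,a)  →  {above(a,a), above(b,b), above(b,e), above(e,b), above(e,e), marked(a,a), marked(b,b), marked(b,e), marked(e,a), marked(e,b), marked(e,e), on(a), ready(a,e), ready(e,a)}
3. bind(e,e)  →  {above(a,a), above(b,b), above(b,e), above(e,b), above(e,e), marked(a,a), marked(b,b), marked(b,e), marked(e,a), marked(e,b), on(a), on(e), ready(a,e), ready(e,a), ready(e,e)}
optimal plan length = 3; 3 > 1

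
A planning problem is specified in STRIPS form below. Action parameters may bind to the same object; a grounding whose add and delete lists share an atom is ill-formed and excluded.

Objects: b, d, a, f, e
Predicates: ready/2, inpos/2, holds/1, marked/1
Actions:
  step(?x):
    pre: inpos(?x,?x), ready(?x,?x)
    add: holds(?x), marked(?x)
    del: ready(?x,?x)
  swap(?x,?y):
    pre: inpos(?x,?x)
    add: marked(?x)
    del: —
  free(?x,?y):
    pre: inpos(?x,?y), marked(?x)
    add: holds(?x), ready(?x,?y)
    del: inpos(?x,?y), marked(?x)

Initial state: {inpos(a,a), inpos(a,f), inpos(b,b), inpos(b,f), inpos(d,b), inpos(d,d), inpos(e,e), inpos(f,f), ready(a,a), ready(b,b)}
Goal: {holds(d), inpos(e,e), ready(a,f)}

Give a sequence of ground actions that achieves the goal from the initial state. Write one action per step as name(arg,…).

step(a); swap(d,b); free(d,b); free(a,f)

1. step(a)  →  {holds(a), inpos(a,a), inpos(a,f), inpos(b,b), inpos(b,f), inpos(d,b), inpos(d,d), inpos(e,e), inpos(f,f), marked(a), ready(b,b)}
2. swap(d,b)  →  {holds(a), inpos(a,a), inpos(a,f), inpos(b,b), inpos(b,f), inpos(d,b), inpos(d,d), inpos(e,e), inpos(f,f), marked(a), marked(d), ready(b,b)}
3. free(d,b)  →  {holds(a), holds(d), inpos(a,a), inpos(a,f), inpos(b,b), inpos(b,f), inpos(d,d), inpos(e,e), inpos(f,f), marked(a), ready(b,b), ready(d,b)}
4. free(a,f)  →  {holds(a), holds(d), inpos(a,a), inpos(b,b), inpos(b,f), inpos(d,d), inpos(e,e), inpos(f,f), ready(a,f), ready(b,b), ready(d,b)}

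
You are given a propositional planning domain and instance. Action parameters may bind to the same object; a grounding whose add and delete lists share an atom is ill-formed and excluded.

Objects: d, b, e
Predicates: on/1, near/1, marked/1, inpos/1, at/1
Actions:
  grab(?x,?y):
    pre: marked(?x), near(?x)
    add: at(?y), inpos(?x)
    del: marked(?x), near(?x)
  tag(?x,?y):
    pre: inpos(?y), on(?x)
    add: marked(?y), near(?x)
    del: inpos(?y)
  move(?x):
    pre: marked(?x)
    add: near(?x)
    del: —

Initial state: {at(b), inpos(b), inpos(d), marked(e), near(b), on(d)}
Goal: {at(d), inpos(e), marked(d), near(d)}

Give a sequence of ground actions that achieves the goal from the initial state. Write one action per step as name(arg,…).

1. tag(d,d)  →  {at(b), inpos(b), marked(d), marked(e), near(b), near(d), on(d)}
2. move(e)  →  {at(b), inpos(b), marked(d), marked(e), near(b), near(d), near(e), on(d)}
3. grab(e,d)  →  {at(b), at(d), inpos(b), inpos(e), marked(d), near(b), near(d), on(d)}

tag(d,d); move(e); grab(e,d)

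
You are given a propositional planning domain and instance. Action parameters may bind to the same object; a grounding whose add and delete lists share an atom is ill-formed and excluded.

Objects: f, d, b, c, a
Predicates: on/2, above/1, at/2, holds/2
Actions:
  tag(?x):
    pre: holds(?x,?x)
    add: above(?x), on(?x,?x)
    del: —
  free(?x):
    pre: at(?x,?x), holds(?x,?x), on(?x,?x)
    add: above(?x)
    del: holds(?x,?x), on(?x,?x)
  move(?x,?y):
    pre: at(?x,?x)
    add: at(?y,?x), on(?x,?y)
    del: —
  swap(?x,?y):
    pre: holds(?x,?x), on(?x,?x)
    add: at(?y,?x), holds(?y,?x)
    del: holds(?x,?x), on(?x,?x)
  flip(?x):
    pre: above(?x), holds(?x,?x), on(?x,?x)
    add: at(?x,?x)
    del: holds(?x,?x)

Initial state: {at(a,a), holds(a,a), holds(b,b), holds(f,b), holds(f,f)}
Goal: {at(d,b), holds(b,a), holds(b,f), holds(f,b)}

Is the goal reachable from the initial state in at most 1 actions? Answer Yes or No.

No

1. tag(f)  →  {above(f), at(a,a), holds(a,a), holds(b,b), holds(f,b), holds(f,f), on(f,f)}
2. tag(b)  →  {above(b), above(f), at(a,a), holds(a,a), holds(b,b), holds(f,b), holds(f,f), on(b,b), on(f,f)}
3. tag(a)  →  {above(a), above(b), above(f), at(a,a), holds(a,a), holds(b,b), holds(f,b), holds(f,f), on(a,a), on(b,b), on(f,f)}
4. swap(f,b)  →  {above(a), above(b), above(f), at(a,a), at(b,f), holds(a,a), holds(b,b), holds(b,f), holds(f,b), on(a,a), on(b,b)}
5. swap(b,d)  →  {above(a), above(b), above(f), at(a,a), at(b,f), at(d,b), holds(a,a), holds(b,f), holds(d,b), holds(f,b), on(a,a)}
6. swap(a,b)  →  {above(a), above(b), above(f), at(a,a), at(b,a), at(b,f), at(d,b), holds(b,a), holds(b,f), holds(d,b), holds(f,b)}
optimal plan length = 6; 6 > 1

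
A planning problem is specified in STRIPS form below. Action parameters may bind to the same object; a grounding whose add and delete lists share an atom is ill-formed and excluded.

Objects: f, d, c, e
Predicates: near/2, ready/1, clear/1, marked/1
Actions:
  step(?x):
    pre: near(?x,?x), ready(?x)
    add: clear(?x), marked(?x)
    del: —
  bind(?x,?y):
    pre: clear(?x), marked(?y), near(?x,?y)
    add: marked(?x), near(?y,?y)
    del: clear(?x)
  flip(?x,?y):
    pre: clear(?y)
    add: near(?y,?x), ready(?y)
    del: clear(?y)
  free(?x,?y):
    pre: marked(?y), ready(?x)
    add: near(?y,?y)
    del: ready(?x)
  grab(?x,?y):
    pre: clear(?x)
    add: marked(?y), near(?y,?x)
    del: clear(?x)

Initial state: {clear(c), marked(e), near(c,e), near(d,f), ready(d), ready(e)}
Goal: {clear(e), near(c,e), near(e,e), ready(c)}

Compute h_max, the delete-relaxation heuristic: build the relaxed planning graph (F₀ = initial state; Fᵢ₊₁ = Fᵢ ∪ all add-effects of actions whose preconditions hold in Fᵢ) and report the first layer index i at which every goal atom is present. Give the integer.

2

F0 = init (6 atoms)
F1 = F0 ∪ {marked(c), marked(d), marked(f), near(c,c), near(c,d), near(c,f), near(d,c), near(e,c), near(e,e), near(f,c), ready(c)}  (17 atoms)
F2 = F1 ∪ {clear(e), near(d,d), near(f,f)}  (20 atoms)
goal ⊆ F2  ⇒  h_max = 2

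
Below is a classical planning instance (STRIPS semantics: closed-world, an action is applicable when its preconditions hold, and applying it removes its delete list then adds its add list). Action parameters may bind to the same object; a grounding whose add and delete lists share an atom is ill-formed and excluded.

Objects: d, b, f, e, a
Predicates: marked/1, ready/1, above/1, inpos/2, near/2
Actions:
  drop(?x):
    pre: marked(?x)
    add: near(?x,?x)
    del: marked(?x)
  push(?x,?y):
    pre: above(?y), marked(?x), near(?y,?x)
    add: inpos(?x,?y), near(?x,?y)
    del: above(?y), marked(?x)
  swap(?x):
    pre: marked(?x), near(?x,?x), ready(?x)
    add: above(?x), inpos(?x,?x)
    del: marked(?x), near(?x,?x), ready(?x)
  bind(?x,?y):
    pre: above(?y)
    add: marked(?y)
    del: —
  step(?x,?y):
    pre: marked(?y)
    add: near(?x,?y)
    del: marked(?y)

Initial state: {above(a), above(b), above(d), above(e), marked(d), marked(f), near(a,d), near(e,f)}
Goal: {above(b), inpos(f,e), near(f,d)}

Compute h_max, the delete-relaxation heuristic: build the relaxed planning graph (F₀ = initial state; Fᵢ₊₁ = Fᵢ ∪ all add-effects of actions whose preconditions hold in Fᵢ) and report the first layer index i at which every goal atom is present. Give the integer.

1

F0 = init (8 atoms)
F1 = F0 ∪ {inpos(d,a), inpos(f,e), marked(a), marked(b), marked(e), near(a,f), near(b,d), near(b,f), near(d,a), near(d,d), near(d,f), near(e,d), near(f,d), near(f,e), near(f,f)}  (23 atoms)
goal ⊆ F1  ⇒  h_max = 1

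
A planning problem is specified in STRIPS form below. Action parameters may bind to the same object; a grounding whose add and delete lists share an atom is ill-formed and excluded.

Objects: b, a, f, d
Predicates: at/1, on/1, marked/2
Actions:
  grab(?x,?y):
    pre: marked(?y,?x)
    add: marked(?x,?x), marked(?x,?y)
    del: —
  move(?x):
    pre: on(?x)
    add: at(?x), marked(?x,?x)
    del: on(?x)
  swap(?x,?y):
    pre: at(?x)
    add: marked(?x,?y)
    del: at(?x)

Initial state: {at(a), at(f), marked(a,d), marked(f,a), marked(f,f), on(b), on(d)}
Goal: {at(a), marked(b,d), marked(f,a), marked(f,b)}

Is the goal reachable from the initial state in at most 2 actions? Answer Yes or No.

1. move(b)  →  {at(a), at(b), at(f), marked(a,d), marked(b,b), marked(f,a), marked(f,f), on(d)}
2. swap(b,d)  →  {at(a), at(f), marked(a,d), marked(b,b), marked(b,d), marked(f,a), marked(f,f), on(d)}
3. swap(f,b)  →  {at(a), marked(a,d), marked(b,b), marked(b,d), marked(f,a), marked(f,b), marked(f,f), on(d)}
optimal plan length = 3; 3 > 2

No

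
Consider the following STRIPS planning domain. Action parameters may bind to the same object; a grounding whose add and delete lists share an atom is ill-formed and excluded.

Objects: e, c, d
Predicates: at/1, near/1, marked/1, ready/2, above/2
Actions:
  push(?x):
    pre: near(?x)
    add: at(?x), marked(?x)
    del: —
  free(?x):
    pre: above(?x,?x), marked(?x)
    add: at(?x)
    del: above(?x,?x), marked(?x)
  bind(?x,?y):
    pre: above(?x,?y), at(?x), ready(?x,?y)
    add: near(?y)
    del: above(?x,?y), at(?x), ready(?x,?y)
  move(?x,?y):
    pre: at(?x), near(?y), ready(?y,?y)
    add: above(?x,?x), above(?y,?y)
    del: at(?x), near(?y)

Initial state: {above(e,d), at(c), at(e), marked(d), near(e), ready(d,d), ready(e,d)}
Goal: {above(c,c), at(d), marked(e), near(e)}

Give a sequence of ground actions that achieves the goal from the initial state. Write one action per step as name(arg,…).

push(e); bind(e,d); push(d); move(c,d)

1. push(e)  →  {above(e,d), at(c), at(e), marked(d), marked(e), near(e), ready(d,d), ready(e,d)}
2. bind(e,d)  →  {at(c), marked(d), marked(e), near(d), near(e), ready(d,d)}
3. push(d)  →  {at(c), at(d), marked(d), marked(e), near(d), near(e), ready(d,d)}
4. move(c,d)  →  {above(c,c), above(d,d), at(d), marked(d), marked(e), near(e), ready(d,d)}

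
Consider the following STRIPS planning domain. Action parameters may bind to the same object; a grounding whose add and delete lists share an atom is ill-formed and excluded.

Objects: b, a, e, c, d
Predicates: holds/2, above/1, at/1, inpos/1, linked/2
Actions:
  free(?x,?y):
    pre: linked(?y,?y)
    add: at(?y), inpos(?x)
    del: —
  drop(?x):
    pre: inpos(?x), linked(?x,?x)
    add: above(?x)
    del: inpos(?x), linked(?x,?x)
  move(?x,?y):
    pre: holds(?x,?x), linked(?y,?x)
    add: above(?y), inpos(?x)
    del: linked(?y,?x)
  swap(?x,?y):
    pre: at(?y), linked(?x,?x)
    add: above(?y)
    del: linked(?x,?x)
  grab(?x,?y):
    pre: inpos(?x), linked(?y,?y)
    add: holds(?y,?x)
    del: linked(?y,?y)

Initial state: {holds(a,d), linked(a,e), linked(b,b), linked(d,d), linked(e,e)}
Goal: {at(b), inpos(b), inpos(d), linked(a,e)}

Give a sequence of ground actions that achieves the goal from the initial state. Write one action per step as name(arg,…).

1. free(b,b)  →  {at(b), holds(a,d), inpos(b), linked(a,e), linked(b,b), linked(d,d), linked(e,e)}
2. free(d,b)  →  {at(b), holds(a,d), inpos(b), inpos(d), linked(a,e), linked(b,b), linked(d,d), linked(e,e)}

free(b,b); free(d,b)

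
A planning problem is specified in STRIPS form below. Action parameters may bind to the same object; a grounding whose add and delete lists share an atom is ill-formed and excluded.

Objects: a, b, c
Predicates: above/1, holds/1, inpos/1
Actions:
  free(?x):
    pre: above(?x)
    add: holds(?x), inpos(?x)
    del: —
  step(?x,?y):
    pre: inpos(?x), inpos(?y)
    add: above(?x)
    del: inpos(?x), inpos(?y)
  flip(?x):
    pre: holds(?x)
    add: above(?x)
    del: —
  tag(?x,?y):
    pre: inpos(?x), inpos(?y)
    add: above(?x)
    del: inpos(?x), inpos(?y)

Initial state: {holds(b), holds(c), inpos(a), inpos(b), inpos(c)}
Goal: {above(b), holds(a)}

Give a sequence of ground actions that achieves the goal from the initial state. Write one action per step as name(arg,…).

1. step(a,a)  →  {above(a), holds(b), holds(c), inpos(b), inpos(c)}
2. free(a)  →  {above(a), holds(a), holds(b), holds(c), inpos(a), inpos(b), inpos(c)}
3. step(b,a)  →  {above(a), above(b), holds(a), holds(b), holds(c), inpos(c)}

step(a,a); free(a); step(b,a)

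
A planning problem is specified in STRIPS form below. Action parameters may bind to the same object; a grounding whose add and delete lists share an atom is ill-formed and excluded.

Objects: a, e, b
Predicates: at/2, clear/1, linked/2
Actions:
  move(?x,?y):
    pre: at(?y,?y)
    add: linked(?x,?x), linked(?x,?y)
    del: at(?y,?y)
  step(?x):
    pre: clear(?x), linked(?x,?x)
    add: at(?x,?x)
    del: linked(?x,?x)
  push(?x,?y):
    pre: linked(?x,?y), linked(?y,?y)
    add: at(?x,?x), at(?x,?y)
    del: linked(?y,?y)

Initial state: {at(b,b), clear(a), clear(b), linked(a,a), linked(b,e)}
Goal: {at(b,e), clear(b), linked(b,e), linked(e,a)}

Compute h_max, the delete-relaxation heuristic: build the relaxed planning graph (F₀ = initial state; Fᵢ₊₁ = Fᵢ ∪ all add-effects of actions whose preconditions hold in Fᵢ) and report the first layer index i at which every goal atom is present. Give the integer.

2

F0 = init (5 atoms)
F1 = F0 ∪ {at(a,a), linked(a,b), linked(b,b), linked(e,b), linked(e,e)}  (10 atoms)
F2 = F1 ∪ {at(a,b), at(b,e), at(e,b), at(e,e), linked(b,a), linked(e,a)}  (16 atoms)
goal ⊆ F2  ⇒  h_max = 2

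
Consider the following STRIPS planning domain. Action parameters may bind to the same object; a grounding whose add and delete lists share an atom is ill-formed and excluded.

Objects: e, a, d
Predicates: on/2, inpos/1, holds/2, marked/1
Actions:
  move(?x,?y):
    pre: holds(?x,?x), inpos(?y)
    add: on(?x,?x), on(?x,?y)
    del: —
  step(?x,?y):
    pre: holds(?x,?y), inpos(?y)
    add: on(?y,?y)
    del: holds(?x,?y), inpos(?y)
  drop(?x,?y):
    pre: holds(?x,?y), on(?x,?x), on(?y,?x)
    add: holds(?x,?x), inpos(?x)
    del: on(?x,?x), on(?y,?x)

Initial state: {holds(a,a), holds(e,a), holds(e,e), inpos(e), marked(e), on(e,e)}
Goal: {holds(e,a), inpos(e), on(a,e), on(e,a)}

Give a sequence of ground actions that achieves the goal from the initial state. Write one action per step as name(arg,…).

move(a,e); drop(a,a); move(e,a)

1. move(a,e)  →  {holds(a,a), holds(e,a), holds(e,e), inpos(e), marked(e), on(a,a), on(a,e), on(e,e)}
2. drop(a,a)  →  {holds(a,a), holds(e,a), holds(e,e), inpos(a), inpos(e), marked(e), on(a,e), on(e,e)}
3. move(e,a)  →  {holds(a,a), holds(e,a), holds(e,e), inpos(a), inpos(e), marked(e), on(a,e), on(e,a), on(e,e)}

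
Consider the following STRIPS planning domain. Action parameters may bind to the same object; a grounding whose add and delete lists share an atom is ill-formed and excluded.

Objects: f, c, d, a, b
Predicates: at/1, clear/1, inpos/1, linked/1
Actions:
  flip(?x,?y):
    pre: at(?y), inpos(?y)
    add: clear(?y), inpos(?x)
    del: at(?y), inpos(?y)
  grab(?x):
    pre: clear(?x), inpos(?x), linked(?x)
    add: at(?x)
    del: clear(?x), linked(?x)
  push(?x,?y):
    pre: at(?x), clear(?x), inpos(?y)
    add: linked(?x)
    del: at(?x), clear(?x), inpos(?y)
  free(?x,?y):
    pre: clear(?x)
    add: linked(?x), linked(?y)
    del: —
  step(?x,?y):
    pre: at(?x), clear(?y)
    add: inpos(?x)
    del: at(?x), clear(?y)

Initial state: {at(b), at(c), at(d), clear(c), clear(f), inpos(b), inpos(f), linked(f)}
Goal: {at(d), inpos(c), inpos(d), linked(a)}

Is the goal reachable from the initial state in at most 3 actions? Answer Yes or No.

Yes

1. flip(d,b)  →  {at(c), at(d), clear(b), clear(c), clear(f), inpos(d), inpos(f), linked(f)}
2. free(f,a)  →  {at(c), at(d), clear(b), clear(c), clear(f), inpos(d), inpos(f), linked(a), linked(f)}
3. step(c,f)  →  {at(d), clear(b), clear(c), inpos(c), inpos(d), inpos(f), linked(a), linked(f)}
optimal plan length = 3; 3 ≤ 3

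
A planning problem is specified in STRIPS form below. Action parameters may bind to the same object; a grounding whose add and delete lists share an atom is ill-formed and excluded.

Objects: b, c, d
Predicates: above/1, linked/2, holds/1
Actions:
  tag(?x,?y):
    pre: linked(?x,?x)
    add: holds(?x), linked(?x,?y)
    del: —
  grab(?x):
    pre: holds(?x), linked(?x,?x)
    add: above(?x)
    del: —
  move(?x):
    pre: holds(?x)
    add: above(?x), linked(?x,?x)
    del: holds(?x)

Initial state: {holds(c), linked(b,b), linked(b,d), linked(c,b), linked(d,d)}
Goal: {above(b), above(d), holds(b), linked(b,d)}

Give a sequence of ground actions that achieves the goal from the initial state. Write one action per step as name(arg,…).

1. tag(b,b)  →  {holds(b), holds(c), linked(b,b), linked(b,d), linked(c,b), linked(d,d)}
2. tag(d,b)  →  {holds(b), holds(c), holds(d), linked(b,b), linked(b,d), linked(c,b), linked(d,b), linked(d,d)}
3. grab(b)  →  {above(b), holds(b), holds(c), holds(d), linked(b,b), linked(b,d), linked(c,b), linked(d,b), linked(d,d)}
4. grab(d)  →  {above(b), above(d), holds(b), holds(c), holds(d), linked(b,b), linked(b,d), linked(c,b), linked(d,b), linked(d,d)}

tag(b,b); tag(d,b); grab(b); grab(d)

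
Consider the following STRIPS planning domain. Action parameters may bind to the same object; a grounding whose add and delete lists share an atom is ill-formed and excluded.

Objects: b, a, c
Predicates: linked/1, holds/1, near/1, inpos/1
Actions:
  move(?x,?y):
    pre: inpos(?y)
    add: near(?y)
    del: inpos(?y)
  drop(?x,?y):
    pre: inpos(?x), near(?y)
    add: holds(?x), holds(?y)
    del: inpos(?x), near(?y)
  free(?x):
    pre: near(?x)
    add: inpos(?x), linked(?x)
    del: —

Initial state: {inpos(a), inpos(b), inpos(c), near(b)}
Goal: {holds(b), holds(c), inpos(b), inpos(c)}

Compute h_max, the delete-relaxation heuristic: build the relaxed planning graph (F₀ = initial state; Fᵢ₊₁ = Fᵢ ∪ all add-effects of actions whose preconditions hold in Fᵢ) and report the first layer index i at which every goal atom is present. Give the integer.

1

F0 = init (4 atoms)
F1 = F0 ∪ {holds(a), holds(b), holds(c), linked(b), near(a), near(c)}  (10 atoms)
goal ⊆ F1  ⇒  h_max = 1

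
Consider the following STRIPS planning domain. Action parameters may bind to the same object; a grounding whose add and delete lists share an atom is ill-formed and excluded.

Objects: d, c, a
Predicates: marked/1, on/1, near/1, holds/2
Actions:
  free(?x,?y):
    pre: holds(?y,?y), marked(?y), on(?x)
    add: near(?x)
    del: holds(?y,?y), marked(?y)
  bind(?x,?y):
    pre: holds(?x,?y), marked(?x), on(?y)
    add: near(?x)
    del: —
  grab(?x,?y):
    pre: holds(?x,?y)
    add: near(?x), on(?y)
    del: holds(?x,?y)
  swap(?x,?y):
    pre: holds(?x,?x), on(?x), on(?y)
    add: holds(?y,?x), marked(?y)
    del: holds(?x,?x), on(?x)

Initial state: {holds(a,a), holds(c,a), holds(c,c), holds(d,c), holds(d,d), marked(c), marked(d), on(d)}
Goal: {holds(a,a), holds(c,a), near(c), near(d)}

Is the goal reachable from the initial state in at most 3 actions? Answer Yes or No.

1. free(d,d)  →  {holds(a,a), holds(c,a), holds(c,c), holds(d,c), marked(c), near(d), on(d)}
2. grab(c,c)  →  {holds(a,a), holds(c,a), holds(d,c), marked(c), near(c), near(d), on(c), on(d)}
optimal plan length = 2; 2 ≤ 3

Yes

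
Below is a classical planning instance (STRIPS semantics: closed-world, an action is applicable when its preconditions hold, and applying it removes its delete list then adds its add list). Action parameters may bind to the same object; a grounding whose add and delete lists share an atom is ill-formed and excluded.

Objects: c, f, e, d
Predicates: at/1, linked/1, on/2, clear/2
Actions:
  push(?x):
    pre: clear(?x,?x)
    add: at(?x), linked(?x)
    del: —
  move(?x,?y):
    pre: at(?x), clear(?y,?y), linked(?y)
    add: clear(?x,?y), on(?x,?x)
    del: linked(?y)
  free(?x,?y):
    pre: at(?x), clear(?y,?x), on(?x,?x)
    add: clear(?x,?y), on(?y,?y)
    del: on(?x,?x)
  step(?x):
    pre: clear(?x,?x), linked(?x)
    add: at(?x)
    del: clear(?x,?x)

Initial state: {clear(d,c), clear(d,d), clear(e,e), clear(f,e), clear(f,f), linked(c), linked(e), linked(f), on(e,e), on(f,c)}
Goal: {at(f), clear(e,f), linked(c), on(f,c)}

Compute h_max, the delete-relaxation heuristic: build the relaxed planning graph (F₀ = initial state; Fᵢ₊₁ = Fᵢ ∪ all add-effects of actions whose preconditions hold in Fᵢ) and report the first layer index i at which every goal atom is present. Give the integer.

F0 = init (10 atoms)
F1 = F0 ∪ {at(d), at(e), at(f), linked(d)}  (14 atoms)
F2 = F1 ∪ {clear(d,e), clear(d,f), clear(e,d), clear(e,f), clear(f,d), on(d,d), on(f,f)}  (21 atoms)
goal ⊆ F2  ⇒  h_max = 2

2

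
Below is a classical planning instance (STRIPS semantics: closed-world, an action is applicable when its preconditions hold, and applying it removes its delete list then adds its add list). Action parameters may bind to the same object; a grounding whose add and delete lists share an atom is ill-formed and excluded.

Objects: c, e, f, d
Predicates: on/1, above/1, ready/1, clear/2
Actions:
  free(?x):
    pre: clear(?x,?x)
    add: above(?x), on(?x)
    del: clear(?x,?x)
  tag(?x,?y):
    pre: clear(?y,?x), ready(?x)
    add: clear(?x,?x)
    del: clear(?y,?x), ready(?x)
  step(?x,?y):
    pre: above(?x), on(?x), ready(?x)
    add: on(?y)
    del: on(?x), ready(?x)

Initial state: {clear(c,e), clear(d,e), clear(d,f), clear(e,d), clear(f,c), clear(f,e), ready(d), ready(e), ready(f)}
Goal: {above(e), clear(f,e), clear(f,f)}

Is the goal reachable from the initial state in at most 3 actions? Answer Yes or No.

1. tag(e,c)  →  {clear(d,e), clear(d,f), clear(e,d), clear(e,e), clear(f,c), clear(f,e), ready(d), ready(f)}
2. free(e)  →  {above(e), clear(d,e), clear(d,f), clear(e,d), clear(f,c), clear(f,e), on(e), ready(d), ready(f)}
3. tag(f,d)  →  {above(e), clear(d,e), clear(e,d), clear(f,c), clear(f,e), clear(f,f), on(e), ready(d)}
optimal plan length = 3; 3 ≤ 3

Yes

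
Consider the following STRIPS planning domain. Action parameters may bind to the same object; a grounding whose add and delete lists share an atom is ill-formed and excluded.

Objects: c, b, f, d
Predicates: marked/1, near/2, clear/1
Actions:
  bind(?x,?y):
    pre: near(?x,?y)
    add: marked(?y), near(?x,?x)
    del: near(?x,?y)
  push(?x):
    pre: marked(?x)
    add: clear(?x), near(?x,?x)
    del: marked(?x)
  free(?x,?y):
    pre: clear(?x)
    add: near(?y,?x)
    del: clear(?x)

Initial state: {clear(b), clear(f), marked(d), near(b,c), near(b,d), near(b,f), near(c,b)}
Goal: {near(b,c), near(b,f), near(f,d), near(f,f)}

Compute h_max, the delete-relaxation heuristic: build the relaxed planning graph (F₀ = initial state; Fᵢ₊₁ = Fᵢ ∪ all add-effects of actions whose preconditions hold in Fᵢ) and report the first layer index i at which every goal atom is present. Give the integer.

2

F0 = init (7 atoms)
F1 = F0 ∪ {clear(d), marked(b), marked(c), marked(f), near(b,b), near(c,c), near(c,f), near(d,b), near(d,d), near(d,f), near(f,b), near(f,f)}  (19 atoms)
F2 = F1 ∪ {clear(c), near(c,d), near(f,d)}  (22 atoms)
goal ⊆ F2  ⇒  h_max = 2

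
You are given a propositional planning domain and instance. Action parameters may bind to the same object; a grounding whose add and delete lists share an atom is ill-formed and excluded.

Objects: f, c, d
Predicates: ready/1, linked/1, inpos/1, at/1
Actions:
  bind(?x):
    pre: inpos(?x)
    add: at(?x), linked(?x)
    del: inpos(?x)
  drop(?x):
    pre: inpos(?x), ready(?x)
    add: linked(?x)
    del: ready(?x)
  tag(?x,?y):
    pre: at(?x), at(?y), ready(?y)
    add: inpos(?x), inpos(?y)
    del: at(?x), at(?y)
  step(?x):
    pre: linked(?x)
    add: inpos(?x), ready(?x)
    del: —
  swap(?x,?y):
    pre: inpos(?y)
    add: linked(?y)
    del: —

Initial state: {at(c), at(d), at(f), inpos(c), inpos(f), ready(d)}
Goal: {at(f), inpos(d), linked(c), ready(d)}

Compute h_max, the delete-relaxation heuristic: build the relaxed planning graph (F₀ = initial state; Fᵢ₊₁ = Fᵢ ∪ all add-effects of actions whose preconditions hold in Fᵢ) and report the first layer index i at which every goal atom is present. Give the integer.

F0 = init (6 atoms)
F1 = F0 ∪ {inpos(d), linked(c), linked(f)}  (9 atoms)
goal ⊆ F1  ⇒  h_max = 1

1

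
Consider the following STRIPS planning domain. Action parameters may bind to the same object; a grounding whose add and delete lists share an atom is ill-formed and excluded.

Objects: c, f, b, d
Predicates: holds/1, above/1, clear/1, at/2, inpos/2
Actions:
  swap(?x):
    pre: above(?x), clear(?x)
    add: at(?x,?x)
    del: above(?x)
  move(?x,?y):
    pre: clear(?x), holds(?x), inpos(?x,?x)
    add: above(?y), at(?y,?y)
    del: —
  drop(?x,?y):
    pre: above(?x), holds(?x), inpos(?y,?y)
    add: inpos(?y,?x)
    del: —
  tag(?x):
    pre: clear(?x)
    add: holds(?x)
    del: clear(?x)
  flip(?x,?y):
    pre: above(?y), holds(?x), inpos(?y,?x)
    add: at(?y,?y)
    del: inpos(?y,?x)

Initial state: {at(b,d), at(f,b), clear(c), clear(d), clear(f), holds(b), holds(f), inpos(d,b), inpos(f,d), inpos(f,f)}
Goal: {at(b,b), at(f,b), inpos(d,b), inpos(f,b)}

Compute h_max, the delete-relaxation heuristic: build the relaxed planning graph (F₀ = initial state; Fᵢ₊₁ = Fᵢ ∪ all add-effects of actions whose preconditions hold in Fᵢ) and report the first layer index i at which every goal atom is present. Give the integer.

2

F0 = init (10 atoms)
F1 = F0 ∪ {above(b), above(c), above(d), above(f), at(b,b), at(c,c), at(d,d), at(f,f), holds(c), holds(d)}  (20 atoms)
F2 = F1 ∪ {inpos(f,b), inpos(f,c)}  (22 atoms)
goal ⊆ F2  ⇒  h_max = 2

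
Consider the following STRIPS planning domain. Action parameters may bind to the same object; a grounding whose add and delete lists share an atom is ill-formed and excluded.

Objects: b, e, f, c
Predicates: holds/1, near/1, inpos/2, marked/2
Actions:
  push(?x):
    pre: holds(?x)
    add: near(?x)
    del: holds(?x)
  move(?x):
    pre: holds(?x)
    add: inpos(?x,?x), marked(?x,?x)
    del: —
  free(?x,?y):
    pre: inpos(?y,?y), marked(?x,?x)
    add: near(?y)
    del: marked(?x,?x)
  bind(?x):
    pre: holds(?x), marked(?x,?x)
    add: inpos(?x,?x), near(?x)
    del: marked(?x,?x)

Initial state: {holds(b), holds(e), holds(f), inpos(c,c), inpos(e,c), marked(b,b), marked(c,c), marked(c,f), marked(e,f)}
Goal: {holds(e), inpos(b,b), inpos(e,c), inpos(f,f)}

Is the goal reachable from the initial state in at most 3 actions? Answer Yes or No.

Yes

1. move(b)  →  {holds(b), holds(e), holds(f), inpos(b,b), inpos(c,c), inpos(e,c), marked(b,b), marked(c,c), marked(c,f), marked(e,f)}
2. move(f)  →  {holds(b), holds(e), holds(f), inpos(b,b), inpos(c,c), inpos(e,c), inpos(f,f), marked(b,b), marked(c,c), marked(c,f), marked(e,f), marked(f,f)}
optimal plan length = 2; 2 ≤ 3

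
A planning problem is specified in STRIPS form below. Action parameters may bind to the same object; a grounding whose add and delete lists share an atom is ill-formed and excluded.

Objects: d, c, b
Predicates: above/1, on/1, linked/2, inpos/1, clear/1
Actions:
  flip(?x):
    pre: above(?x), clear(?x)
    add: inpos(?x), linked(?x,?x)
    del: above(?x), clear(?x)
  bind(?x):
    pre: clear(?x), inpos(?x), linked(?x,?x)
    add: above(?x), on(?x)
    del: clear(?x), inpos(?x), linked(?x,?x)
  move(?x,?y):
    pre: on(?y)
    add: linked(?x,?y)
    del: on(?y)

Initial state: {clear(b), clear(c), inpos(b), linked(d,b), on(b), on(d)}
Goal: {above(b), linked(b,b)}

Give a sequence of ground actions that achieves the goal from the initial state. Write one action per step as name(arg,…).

move(b,b); bind(b); move(b,b)

1. move(b,b)  →  {clear(b), clear(c), inpos(b), linked(b,b), linked(d,b), on(d)}
2. bind(b)  →  {above(b), clear(c), linked(d,b), on(b), on(d)}
3. move(b,b)  →  {above(b), clear(c), linked(b,b), linked(d,b), on(d)}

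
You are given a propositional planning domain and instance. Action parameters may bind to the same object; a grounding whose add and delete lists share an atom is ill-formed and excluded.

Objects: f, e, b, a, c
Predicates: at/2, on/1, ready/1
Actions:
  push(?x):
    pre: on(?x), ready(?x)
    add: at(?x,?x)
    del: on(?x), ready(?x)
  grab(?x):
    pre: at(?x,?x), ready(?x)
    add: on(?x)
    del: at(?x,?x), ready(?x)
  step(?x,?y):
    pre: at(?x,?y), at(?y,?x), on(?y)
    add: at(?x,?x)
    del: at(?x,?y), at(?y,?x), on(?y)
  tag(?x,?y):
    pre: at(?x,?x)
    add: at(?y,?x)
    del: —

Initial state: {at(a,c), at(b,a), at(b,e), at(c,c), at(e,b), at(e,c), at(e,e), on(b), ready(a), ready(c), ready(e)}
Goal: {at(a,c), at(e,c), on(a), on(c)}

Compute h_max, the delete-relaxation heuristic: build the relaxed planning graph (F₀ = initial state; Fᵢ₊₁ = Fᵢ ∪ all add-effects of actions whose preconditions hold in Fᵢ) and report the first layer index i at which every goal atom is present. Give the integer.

5

F0 = init (11 atoms)
F1 = F0 ∪ {at(a,e), at(b,c), at(c,e), at(f,c), at(f,e), on(c), on(e)}  (18 atoms)
F2 = F1 ∪ {at(b,b)}  (19 atoms)
F3 = F2 ∪ {at(a,b), at(c,b), at(f,b)}  (22 atoms)
F4 = F3 ∪ {at(a,a)}  (23 atoms)
F5 = F4 ∪ {at(c,a), at(e,a), at(f,a), on(a)}  (27 atoms)
goal ⊆ F5  ⇒  h_max = 5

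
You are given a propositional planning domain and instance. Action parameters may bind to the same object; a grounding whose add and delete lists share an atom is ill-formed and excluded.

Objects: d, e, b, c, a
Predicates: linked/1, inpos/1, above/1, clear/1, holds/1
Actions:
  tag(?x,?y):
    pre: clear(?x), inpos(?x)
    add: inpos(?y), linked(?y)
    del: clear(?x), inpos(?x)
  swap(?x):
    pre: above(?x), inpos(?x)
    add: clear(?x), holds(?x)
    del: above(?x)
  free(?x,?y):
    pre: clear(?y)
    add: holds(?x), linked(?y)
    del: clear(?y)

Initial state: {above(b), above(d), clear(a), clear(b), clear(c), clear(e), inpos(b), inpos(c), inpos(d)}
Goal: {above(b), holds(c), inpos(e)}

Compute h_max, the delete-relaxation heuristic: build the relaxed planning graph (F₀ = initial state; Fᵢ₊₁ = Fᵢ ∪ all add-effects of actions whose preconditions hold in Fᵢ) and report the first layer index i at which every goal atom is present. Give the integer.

1

F0 = init (9 atoms)
F1 = F0 ∪ {clear(d), holds(a), holds(b), holds(c), holds(d), holds(e), inpos(a), inpos(e), linked(a), linked(b), linked(c), linked(d), linked(e)}  (22 atoms)
goal ⊆ F1  ⇒  h_max = 1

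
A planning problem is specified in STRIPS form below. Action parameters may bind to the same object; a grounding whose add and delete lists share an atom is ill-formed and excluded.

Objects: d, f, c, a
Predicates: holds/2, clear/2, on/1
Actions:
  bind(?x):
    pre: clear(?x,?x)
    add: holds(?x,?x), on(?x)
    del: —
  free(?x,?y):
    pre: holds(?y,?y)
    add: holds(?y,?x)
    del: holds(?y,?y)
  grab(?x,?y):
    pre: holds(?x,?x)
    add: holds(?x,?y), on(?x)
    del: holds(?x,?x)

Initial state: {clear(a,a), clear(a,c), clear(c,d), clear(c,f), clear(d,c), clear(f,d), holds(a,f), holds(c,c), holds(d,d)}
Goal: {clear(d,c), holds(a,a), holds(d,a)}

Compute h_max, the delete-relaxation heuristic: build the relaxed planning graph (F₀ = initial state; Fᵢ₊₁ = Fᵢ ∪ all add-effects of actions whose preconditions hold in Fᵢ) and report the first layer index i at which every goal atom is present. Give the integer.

F0 = init (9 atoms)
F1 = F0 ∪ {holds(a,a), holds(c,a), holds(c,d), holds(c,f), holds(d,a), holds(d,c), holds(d,f), on(a), on(c), on(d)}  (19 atoms)
goal ⊆ F1  ⇒  h_max = 1

1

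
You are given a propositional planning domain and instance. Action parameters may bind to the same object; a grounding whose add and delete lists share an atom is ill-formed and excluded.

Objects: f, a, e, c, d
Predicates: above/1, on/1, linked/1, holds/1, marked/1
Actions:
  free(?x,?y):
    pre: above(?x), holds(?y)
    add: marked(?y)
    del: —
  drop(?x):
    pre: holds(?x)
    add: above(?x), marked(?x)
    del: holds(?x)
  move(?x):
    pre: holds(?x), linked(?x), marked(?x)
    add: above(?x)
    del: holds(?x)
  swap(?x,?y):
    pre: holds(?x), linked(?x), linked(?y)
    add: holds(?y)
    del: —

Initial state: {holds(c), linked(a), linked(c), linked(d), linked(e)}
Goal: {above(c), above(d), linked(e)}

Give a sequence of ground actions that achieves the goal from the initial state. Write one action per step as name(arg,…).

1. swap(c,d)  →  {holds(c), holds(d), linked(a), linked(c), linked(d), linked(e)}
2. drop(c)  →  {above(c), holds(d), linked(a), linked(c), linked(d), linked(e), marked(c)}
3. drop(d)  →  {above(c), above(d), linked(a), linked(c), linked(d), linked(e), marked(c), marked(d)}

swap(c,d); drop(c); drop(d)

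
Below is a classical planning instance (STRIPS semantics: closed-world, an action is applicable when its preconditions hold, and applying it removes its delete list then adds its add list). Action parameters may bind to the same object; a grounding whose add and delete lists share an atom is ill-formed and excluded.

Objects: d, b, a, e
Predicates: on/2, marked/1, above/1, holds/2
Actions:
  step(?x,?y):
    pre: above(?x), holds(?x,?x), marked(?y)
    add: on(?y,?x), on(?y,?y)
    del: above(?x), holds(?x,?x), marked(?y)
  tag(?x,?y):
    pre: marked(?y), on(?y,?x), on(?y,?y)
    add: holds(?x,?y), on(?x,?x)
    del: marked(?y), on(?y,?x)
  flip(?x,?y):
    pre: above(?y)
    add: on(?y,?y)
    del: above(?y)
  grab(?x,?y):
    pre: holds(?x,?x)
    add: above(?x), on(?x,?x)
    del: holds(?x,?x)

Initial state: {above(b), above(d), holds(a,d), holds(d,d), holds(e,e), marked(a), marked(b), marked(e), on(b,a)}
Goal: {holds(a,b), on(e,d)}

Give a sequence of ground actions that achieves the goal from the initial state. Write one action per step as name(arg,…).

1. step(d,e)  →  {above(b), holds(a,d), holds(e,e), marked(a), marked(b), on(b,a), on(e,d), on(e,e)}
2. flip(d,b)  →  {holds(a,d), holds(e,e), marked(a), marked(b), on(b,a), on(b,b), on(e,d), on(e,e)}
3. tag(a,b)  →  {holds(a,b), holds(a,d), holds(e,e), marked(a), on(a,a), on(b,b), on(e,d), on(e,e)}

step(d,e); flip(d,b); tag(a,b)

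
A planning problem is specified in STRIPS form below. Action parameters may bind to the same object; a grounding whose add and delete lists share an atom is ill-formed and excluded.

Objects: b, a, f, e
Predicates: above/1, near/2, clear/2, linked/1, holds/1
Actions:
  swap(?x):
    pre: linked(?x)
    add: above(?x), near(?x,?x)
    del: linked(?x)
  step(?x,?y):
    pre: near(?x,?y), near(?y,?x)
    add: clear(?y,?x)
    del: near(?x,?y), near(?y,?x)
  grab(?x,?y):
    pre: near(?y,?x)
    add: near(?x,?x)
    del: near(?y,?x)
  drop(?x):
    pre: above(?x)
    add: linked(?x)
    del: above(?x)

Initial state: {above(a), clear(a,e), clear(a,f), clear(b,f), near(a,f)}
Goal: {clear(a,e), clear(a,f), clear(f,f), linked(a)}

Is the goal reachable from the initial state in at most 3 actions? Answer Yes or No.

1. grab(f,a)  →  {above(a), clear(a,e), clear(a,f), clear(b,f), near(f,f)}
2. step(f,f)  →  {above(a), clear(a,e), clear(a,f), clear(b,f), clear(f,f)}
3. drop(a)  →  {clear(a,e), clear(a,f), clear(b,f), clear(f,f), linked(a)}
optimal plan length = 3; 3 ≤ 3

Yes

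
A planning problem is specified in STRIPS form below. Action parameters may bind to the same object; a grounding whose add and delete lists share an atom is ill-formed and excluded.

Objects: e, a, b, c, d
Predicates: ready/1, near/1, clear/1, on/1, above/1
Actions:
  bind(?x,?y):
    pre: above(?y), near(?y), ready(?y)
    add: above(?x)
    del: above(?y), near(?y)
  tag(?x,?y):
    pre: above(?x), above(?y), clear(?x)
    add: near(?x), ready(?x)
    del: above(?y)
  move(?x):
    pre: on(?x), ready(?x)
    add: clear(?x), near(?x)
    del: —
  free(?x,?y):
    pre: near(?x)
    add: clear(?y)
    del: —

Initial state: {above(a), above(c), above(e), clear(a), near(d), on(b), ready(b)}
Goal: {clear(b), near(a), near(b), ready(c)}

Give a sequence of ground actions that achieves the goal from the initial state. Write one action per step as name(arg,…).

1. tag(a,e)  →  {above(a), above(c), clear(a), near(a), near(d), on(b), ready(a), ready(b)}
2. move(b)  →  {above(a), above(c), clear(a), clear(b), near(a), near(b), near(d), on(b), ready(a), ready(b)}
3. free(a,c)  →  {above(a), above(c), clear(a), clear(b), clear(c), near(a), near(b), near(d), on(b), ready(a), ready(b)}
4. tag(c,a)  →  {above(c), clear(a), clear(b), clear(c), near(a), near(b), near(c), near(d), on(b), ready(a), ready(b), ready(c)}

tag(a,e); move(b); free(a,c); tag(c,a)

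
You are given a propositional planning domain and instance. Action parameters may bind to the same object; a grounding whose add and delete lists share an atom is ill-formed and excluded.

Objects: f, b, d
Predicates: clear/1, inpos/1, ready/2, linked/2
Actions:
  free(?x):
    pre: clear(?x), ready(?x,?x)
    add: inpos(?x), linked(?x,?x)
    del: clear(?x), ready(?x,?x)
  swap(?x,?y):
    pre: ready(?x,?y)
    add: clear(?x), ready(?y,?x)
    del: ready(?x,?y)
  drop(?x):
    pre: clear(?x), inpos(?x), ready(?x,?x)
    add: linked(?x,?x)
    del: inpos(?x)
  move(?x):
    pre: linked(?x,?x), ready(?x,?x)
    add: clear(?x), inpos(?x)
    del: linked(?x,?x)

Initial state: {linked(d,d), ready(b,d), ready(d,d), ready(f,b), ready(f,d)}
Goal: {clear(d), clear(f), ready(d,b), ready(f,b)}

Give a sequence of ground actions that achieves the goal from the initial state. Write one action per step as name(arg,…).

1. swap(f,d)  →  {clear(f), linked(d,d), ready(b,d), ready(d,d), ready(d,f), ready(f,b)}
2. swap(b,d)  →  {clear(b), clear(f), linked(d,d), ready(d,b), ready(d,d), ready(d,f), ready(f,b)}
3. swap(d,f)  →  {clear(b), clear(d), clear(f), linked(d,d), ready(d,b), ready(d,d), ready(f,b), ready(f,d)}

swap(f,d); swap(b,d); swap(d,f)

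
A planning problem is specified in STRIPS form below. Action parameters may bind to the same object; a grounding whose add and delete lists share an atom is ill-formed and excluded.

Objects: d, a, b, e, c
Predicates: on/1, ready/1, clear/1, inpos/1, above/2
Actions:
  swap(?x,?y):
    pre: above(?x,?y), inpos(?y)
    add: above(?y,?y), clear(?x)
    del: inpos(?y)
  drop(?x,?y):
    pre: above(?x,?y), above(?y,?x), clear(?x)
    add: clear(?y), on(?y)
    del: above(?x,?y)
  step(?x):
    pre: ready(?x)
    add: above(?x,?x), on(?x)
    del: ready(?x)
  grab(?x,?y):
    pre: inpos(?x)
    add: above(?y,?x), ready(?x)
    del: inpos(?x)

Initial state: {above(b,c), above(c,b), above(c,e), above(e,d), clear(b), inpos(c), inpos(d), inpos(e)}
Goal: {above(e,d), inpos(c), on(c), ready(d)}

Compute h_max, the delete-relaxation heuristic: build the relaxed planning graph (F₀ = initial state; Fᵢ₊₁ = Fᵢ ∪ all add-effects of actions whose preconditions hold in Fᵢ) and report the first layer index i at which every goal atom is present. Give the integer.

F0 = init (8 atoms)
F1 = F0 ∪ {above(a,c), above(a,d), above(a,e), above(b,d), above(b,e), above(c,c), above(c,d), above(d,c), above(d,d), above(d,e), above(e,c), above(e,e), clear(c), clear(e), on(c), ready(c), ready(d), ready(e)}  (26 atoms)
goal ⊆ F1  ⇒  h_max = 1

1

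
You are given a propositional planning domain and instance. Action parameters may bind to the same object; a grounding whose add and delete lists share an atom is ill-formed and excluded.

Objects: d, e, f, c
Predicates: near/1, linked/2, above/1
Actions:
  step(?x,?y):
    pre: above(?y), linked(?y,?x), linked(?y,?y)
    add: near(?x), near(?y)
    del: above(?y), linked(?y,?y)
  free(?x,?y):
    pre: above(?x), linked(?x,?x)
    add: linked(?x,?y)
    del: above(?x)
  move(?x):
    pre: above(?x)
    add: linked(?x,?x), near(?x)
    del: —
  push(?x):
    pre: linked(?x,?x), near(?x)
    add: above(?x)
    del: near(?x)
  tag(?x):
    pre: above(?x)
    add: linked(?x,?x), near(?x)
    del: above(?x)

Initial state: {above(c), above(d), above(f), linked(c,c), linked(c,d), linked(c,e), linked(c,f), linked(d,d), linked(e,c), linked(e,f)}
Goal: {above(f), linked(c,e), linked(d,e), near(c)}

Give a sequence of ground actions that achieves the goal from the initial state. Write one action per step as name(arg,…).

step(d,c); free(d,e)

1. step(d,c)  →  {above(d), above(f), linked(c,d), linked(c,e), linked(c,f), linked(d,d), linked(e,c), linked(e,f), near(c), near(d)}
2. free(d,e)  →  {above(f), linked(c,d), linked(c,e), linked(c,f), linked(d,d), linked(d,e), linked(e,c), linked(e,f), near(c), near(d)}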